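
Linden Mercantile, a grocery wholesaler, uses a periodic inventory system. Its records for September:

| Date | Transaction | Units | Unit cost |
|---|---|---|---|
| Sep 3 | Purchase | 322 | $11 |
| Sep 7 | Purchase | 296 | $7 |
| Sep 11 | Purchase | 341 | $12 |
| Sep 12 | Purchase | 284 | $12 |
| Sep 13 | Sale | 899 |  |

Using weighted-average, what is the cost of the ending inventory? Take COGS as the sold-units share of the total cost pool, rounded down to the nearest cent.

Sep 13, sell 899: 899/1243 × $13,114.00 → $9,484.70
Ending inventory (cost pool remaining) = $3,629.30

Ending inventory = $3,629.30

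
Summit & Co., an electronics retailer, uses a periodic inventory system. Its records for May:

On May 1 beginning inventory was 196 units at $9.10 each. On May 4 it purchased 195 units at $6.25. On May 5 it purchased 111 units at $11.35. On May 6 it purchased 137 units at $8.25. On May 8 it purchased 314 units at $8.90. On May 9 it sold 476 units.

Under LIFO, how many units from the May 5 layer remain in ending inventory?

May 9, 476 sold [LIFO — newest first]: 314 @ $8.90 + 137 @ $8.25 + 25 @ $11.35 = $4,208.60
Ending inventory: 196 @ $9.10 + 195 @ $6.25 + 86 @ $11.35 = $3,978.45
Check: goods available $8,187.05 = COGS $4,208.60 + ending $3,978.45

86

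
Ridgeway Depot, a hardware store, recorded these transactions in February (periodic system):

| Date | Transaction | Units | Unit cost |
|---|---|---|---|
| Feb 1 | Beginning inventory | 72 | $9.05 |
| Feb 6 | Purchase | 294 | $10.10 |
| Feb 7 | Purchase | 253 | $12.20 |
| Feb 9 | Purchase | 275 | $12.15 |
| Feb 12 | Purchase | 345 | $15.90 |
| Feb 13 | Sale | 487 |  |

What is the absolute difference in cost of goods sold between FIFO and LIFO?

$2,113.60

FIFO COGS: 72 @ $9.05 + 294 @ $10.10 + 121 @ $12.20 = $5,097.20
LIFO COGS: 345 @ $15.90 + 142 @ $12.15 = $7,210.80
Difference = |$5,097.20 − $7,210.80| = $2,113.60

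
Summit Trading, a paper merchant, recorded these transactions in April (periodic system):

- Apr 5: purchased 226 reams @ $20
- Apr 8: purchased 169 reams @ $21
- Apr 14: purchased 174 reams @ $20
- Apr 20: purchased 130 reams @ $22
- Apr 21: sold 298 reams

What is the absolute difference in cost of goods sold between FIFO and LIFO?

FIFO COGS: 226 @ $20 + 72 @ $21 = $6,032
LIFO COGS: 130 @ $22 + 168 @ $20 = $6,220
Difference = |$6,032 − $6,220| = $188

$188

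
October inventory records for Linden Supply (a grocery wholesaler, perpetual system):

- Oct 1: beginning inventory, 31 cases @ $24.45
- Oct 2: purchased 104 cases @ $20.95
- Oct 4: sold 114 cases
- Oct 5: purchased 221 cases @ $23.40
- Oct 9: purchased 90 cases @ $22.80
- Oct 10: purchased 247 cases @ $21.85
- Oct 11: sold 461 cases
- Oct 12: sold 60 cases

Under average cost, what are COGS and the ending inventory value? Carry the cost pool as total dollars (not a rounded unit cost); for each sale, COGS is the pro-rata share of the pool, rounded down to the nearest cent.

COGS = $14,247.12; ending inventory = $1,309.98

After Oct 1: 31 on hand, pool $757.95 (≈ $24.4500 each)
After Oct 2: 135 on hand, pool $2,936.75 (≈ $21.7537 each)
Oct 4, sell 114: 114/135 × $2,936.75 → $2,479.92
After Oct 5: 242 on hand, pool $5,628.23 (≈ $23.2571 each)
After Oct 9: 332 on hand, pool $7,680.23 (≈ $23.1332 each)
After Oct 10: 579 on hand, pool $13,077.18 (≈ $22.5858 each)
Oct 11, sell 461: 461/579 × $13,077.18 → $10,412.05
Oct 12, sell 60: 60/118 × $2,665.13 → $1,355.15
Total COGS = $2,479.92 + $10,412.05 + $1,355.15 = $14,247.12
Ending inventory (cost pool remaining) = $1,309.98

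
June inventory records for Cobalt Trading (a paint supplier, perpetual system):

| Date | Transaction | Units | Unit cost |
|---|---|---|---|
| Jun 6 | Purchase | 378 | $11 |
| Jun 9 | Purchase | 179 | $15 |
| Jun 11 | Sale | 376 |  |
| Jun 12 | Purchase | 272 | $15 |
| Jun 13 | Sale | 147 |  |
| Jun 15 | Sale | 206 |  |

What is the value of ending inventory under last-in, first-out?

Ending inventory = $1,100

Jun 11, 376 sold [LIFO — newest first]: 179 @ $15 + 197 @ $11 = $4,852
Jun 13, 147 sold [LIFO — newest first]: 147 @ $15 = $2,205
Jun 15, 206 sold [LIFO — newest first]: 125 @ $15 + 81 @ $11 = $2,766
Total COGS = $4,852 + $2,205 + $2,766 = $9,823
Ending inventory: 100 @ $11 = $1,100
Check: goods available $10,923 = COGS $9,823 + ending $1,100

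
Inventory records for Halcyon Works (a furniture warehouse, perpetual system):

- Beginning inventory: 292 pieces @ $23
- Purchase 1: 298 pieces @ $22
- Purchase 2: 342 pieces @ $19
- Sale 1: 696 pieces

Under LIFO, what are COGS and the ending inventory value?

COGS = $14,342; ending inventory = $5,428

Sale 1 (696) [LIFO — newest first]: 342 @ $19 + 298 @ $22 + 56 @ $23 = $14,342
Ending inventory: 236 @ $23 = $5,428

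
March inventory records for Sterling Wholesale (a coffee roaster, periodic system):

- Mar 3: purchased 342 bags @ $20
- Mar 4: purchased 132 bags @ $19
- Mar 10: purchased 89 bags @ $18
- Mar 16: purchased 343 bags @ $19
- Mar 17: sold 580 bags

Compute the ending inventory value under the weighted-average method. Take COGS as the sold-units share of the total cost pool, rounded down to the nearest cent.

Mar 17, sell 580: 580/906 × $17,467.00 → $11,181.96
Ending inventory (cost pool remaining) = $6,285.04

Ending inventory = $6,285.04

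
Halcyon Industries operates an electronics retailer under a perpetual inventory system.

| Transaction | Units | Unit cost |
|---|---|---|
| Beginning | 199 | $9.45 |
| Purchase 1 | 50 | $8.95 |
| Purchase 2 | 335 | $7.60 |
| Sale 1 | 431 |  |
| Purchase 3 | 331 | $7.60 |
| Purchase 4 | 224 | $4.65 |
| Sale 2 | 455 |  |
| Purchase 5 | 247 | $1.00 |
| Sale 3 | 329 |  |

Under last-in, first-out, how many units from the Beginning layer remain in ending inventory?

153

Sale 1 (431) [LIFO — newest first]: 335 @ $7.60 + 50 @ $8.95 + 46 @ $9.45 = $3,428.20
Sale 2 (455) [LIFO — newest first]: 224 @ $4.65 + 231 @ $7.60 = $2,797.20
Sale 3 (329) [LIFO — newest first]: 247 @ $1.00 + 82 @ $7.60 = $870.20
Total COGS = $3,428.20 + $2,797.20 + $870.20 = $7,095.60
Ending inventory: 153 @ $9.45 + 18 @ $7.60 = $1,582.65
Check: goods available $8,678.25 = COGS $7,095.60 + ending $1,582.65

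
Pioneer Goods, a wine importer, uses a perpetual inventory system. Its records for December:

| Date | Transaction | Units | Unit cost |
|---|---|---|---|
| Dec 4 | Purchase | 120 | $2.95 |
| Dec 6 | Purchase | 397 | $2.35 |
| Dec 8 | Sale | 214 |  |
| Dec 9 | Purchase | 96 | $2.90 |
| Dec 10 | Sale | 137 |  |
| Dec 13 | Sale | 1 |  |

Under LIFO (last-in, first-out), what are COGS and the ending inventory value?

COGS = $880.00; ending inventory = $685.35

Dec 8, 214 sold [LIFO — newest first]: 214 @ $2.35 = $502.90
Dec 10, 137 sold [LIFO — newest first]: 96 @ $2.90 + 41 @ $2.35 = $374.75
Dec 13, 1 sold [LIFO — newest first]: 1 @ $2.35 = $2.35
Total COGS = $502.90 + $374.75 + $2.35 = $880.00
Ending inventory: 120 @ $2.95 + 141 @ $2.35 = $685.35
Check: goods available $1,565.35 = COGS $880.00 + ending $685.35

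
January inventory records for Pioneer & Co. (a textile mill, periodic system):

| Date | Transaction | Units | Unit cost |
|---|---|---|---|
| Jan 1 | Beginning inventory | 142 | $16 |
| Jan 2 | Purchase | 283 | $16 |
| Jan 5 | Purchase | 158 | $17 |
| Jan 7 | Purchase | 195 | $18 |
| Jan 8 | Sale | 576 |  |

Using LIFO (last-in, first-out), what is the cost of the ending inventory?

Ending inventory = $3,232

Jan 8, 576 sold [LIFO — newest first]: 195 @ $18 + 158 @ $17 + 223 @ $16 = $9,764
Ending inventory: 142 @ $16 + 60 @ $16 = $3,232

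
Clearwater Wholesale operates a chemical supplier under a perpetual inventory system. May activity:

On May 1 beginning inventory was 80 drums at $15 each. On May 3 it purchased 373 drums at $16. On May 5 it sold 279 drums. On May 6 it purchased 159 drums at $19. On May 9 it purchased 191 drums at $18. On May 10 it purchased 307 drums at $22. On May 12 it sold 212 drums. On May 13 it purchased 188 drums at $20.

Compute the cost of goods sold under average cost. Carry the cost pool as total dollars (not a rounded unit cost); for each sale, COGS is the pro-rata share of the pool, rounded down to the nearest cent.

COGS = $8,487.94

After May 1: 80 on hand, pool $1,200.00 (≈ $15.0000 each)
After May 3: 453 on hand, pool $7,168.00 (≈ $15.8234 each)
May 5, sell 279: 279/453 × $7,168.00 → $4,414.72
After May 6: 333 on hand, pool $5,774.28 (≈ $17.3402 each)
After May 9: 524 on hand, pool $9,212.28 (≈ $17.5807 each)
After May 10: 831 on hand, pool $15,966.28 (≈ $19.2133 each)
May 12, sell 212: 212/831 × $15,966.28 → $4,073.22
After May 13: 807 on hand, pool $15,653.06 (≈ $19.3966 each)
Total COGS = $4,414.72 + $4,073.22 = $8,487.94
Ending inventory (cost pool remaining) = $15,653.06
Check: goods available $24,141.00 = COGS $8,487.94 + ending $15,653.06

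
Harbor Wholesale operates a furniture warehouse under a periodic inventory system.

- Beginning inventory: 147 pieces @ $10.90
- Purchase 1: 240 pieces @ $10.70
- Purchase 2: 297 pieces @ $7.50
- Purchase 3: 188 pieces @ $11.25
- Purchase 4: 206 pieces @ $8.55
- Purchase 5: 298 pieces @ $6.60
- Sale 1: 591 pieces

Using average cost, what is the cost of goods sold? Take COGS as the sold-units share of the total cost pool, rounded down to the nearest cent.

COGS = $5,257.53

Sale 1, sell 591: 591/1376 × $12,240.90 → $5,257.53
Ending inventory (cost pool remaining) = $6,983.37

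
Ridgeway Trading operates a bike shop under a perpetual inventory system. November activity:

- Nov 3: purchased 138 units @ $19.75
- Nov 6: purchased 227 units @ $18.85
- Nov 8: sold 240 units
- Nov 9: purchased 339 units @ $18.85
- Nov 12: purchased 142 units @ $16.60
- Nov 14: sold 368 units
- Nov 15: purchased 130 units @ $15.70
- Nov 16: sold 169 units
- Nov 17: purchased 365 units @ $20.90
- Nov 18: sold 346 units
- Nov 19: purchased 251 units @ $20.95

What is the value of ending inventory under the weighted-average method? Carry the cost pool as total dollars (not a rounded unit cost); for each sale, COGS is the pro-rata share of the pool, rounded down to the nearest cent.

Ending inventory = $9,548.64

After Nov 3: 138 on hand, pool $2,725.50 (≈ $19.7500 each)
After Nov 6: 365 on hand, pool $7,004.45 (≈ $19.1903 each)
Nov 8, sell 240: 240/365 × $7,004.45 → $4,605.66
After Nov 9: 464 on hand, pool $8,788.94 (≈ $18.9417 each)
After Nov 12: 606 on hand, pool $11,146.14 (≈ $18.3930 each)
Nov 14, sell 368: 368/606 × $11,146.14 → $6,768.61
After Nov 15: 368 on hand, pool $6,418.53 (≈ $17.4417 each)
Nov 16, sell 169: 169/368 × $6,418.53 → $2,947.64
After Nov 17: 564 on hand, pool $11,099.39 (≈ $19.6798 each)
Nov 18, sell 346: 346/564 × $11,099.39 → $6,809.20
After Nov 19: 469 on hand, pool $9,548.64 (≈ $20.3596 each)
Total COGS = $4,605.66 + $6,768.61 + $2,947.64 + $6,809.20 = $21,131.11
Ending inventory (cost pool remaining) = $9,548.64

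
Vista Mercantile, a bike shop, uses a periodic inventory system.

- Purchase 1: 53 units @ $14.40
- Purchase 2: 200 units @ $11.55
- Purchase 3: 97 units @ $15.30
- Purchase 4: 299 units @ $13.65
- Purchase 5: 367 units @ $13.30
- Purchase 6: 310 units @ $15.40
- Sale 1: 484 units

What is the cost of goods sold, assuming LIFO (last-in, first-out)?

COGS = $7,088.20

Sale 1 (484) [LIFO — newest first]: 310 @ $15.40 + 174 @ $13.30 = $7,088.20
Ending inventory: 53 @ $14.40 + 200 @ $11.55 + 97 @ $15.30 + 299 @ $13.65 + 193 @ $13.30 = $11,205.55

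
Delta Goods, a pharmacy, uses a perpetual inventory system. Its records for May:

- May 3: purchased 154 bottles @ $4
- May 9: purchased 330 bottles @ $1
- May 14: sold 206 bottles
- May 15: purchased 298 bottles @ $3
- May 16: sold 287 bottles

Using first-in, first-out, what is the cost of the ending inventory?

May 14, 206 sold [FIFO — oldest first]: 154 @ $4 + 52 @ $1 = $668
May 16, 287 sold [FIFO — oldest first]: 278 @ $1 + 9 @ $3 = $305
Total COGS = $668 + $305 = $973
Ending inventory: 289 @ $3 = $867

Ending inventory = $867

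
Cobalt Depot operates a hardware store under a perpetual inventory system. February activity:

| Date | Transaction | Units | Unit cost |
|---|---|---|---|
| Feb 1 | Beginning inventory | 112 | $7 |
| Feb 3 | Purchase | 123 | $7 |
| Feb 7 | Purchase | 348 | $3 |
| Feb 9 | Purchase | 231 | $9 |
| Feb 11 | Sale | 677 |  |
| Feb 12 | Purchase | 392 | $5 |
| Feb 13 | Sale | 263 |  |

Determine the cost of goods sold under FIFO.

Feb 11, 677 sold [FIFO — oldest first]: 112 @ $7 + 123 @ $7 + 348 @ $3 + 94 @ $9 = $3,535
Feb 13, 263 sold [FIFO — oldest first]: 137 @ $9 + 126 @ $5 = $1,863
Total COGS = $3,535 + $1,863 = $5,398
Ending inventory: 266 @ $5 = $1,330
Check: goods available $6,728 = COGS $5,398 + ending $1,330

COGS = $5,398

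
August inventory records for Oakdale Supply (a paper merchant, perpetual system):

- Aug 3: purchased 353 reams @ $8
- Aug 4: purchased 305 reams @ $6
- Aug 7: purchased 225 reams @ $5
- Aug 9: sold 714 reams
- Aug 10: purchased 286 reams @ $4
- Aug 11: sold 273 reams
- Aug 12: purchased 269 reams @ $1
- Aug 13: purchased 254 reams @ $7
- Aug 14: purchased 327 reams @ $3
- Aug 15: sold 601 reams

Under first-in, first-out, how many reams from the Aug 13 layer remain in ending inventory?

104

Aug 9, 714 sold [FIFO — oldest first]: 353 @ $8 + 305 @ $6 + 56 @ $5 = $4,934
Aug 11, 273 sold [FIFO — oldest first]: 169 @ $5 + 104 @ $4 = $1,261
Aug 15, 601 sold [FIFO — oldest first]: 182 @ $4 + 269 @ $1 + 150 @ $7 = $2,047
Total COGS = $4,934 + $1,261 + $2,047 = $8,242
Ending inventory: 104 @ $7 + 327 @ $3 = $1,709
Check: goods available $9,951 = COGS $8,242 + ending $1,709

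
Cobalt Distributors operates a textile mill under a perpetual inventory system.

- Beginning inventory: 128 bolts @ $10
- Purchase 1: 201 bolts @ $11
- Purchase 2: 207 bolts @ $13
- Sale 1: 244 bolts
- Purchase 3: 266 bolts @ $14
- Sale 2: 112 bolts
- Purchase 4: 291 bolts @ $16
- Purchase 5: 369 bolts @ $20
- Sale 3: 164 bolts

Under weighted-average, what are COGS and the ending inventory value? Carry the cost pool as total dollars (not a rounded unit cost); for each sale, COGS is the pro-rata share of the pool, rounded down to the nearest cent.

COGS = $6,862.87; ending inventory = $15,079.13

After Beginning: 128 on hand, pool $1,280.00 (≈ $10.0000 each)
After Purchase 1: 329 on hand, pool $3,491.00 (≈ $10.6109 each)
After Purchase 2: 536 on hand, pool $6,182.00 (≈ $11.5336 each)
Sale 1, sell 244: 244/536 × $6,182.00 → $2,814.19
After Purchase 3: 558 on hand, pool $7,091.81 (≈ $12.7093 each)
Sale 2, sell 112: 112/558 × $7,091.81 → $1,423.44
After Purchase 4: 737 on hand, pool $10,324.37 (≈ $14.0086 each)
After Purchase 5: 1106 on hand, pool $17,704.37 (≈ $16.0076 each)
Sale 3, sell 164: 164/1106 × $17,704.37 → $2,625.24
Total COGS = $2,814.19 + $1,423.44 + $2,625.24 = $6,862.87
Ending inventory (cost pool remaining) = $15,079.13
Check: goods available $21,942.00 = COGS $6,862.87 + ending $15,079.13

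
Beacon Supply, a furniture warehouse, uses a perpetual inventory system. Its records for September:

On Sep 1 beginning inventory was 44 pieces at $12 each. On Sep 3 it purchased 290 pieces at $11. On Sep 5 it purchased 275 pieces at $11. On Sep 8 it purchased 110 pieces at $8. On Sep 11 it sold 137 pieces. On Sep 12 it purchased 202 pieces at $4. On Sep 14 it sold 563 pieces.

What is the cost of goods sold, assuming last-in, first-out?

COGS = $5,956

Sep 11, 137 sold [LIFO — newest first]: 110 @ $8 + 27 @ $11 = $1,177
Sep 14, 563 sold [LIFO — newest first]: 202 @ $4 + 248 @ $11 + 113 @ $11 = $4,779
Total COGS = $1,177 + $4,779 = $5,956
Ending inventory: 44 @ $12 + 177 @ $11 = $2,475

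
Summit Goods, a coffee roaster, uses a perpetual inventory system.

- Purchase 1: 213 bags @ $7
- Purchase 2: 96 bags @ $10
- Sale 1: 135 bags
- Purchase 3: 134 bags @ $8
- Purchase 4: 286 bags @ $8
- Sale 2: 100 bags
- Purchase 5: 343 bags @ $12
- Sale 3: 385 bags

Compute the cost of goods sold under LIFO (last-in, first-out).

COGS = $6,485

Sale 1 (135) [LIFO — newest first]: 96 @ $10 + 39 @ $7 = $1,233
Sale 2 (100) [LIFO — newest first]: 100 @ $8 = $800
Sale 3 (385) [LIFO — newest first]: 343 @ $12 + 42 @ $8 = $4,452
Total COGS = $1,233 + $800 + $4,452 = $6,485
Ending inventory: 174 @ $7 + 134 @ $8 + 144 @ $8 = $3,442
Check: goods available $9,927 = COGS $6,485 + ending $3,442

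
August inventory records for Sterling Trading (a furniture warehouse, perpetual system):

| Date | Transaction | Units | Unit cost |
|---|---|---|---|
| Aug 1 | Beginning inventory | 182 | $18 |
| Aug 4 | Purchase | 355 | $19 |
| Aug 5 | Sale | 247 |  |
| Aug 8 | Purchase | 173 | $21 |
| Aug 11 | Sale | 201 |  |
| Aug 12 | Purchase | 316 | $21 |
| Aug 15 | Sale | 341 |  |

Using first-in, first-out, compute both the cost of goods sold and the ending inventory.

COGS = $15,313; ending inventory = $4,977

Aug 5, 247 sold [FIFO — oldest first]: 182 @ $18 + 65 @ $19 = $4,511
Aug 11, 201 sold [FIFO — oldest first]: 201 @ $19 = $3,819
Aug 15, 341 sold [FIFO — oldest first]: 89 @ $19 + 173 @ $21 + 79 @ $21 = $6,983
Total COGS = $4,511 + $3,819 + $6,983 = $15,313
Ending inventory: 237 @ $21 = $4,977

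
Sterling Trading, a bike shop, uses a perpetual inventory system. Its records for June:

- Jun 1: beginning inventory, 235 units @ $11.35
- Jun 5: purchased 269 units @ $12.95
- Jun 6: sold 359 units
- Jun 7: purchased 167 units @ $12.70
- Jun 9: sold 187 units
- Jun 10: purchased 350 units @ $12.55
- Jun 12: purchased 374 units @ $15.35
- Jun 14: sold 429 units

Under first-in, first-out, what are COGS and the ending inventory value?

COGS = $12,086.90; ending inventory = $6,318.20

Jun 6, 359 sold [FIFO — oldest first]: 235 @ $11.35 + 124 @ $12.95 = $4,273.05
Jun 9, 187 sold [FIFO — oldest first]: 145 @ $12.95 + 42 @ $12.70 = $2,411.15
Jun 14, 429 sold [FIFO — oldest first]: 125 @ $12.70 + 304 @ $12.55 = $5,402.70
Total COGS = $4,273.05 + $2,411.15 + $5,402.70 = $12,086.90
Ending inventory: 46 @ $12.55 + 374 @ $15.35 = $6,318.20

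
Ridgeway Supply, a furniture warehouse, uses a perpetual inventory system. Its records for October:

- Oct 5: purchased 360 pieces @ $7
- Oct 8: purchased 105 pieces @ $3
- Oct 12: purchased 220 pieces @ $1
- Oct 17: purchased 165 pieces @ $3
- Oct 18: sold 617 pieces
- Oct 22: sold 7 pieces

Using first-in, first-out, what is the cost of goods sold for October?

Oct 18, 617 sold [FIFO — oldest first]: 360 @ $7 + 105 @ $3 + 152 @ $1 = $2,987
Oct 22, 7 sold [FIFO — oldest first]: 7 @ $1 = $7
Total COGS = $2,987 + $7 = $2,994
Ending inventory: 61 @ $1 + 165 @ $3 = $556

COGS = $2,994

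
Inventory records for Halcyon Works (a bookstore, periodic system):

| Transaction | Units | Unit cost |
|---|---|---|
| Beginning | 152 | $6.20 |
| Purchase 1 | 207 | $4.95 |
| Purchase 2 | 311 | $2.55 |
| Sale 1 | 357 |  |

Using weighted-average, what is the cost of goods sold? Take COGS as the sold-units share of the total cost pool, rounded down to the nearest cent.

COGS = $1,470.68

Sale 1, sell 357: 357/670 × $2,760.10 → $1,470.68
Ending inventory (cost pool remaining) = $1,289.42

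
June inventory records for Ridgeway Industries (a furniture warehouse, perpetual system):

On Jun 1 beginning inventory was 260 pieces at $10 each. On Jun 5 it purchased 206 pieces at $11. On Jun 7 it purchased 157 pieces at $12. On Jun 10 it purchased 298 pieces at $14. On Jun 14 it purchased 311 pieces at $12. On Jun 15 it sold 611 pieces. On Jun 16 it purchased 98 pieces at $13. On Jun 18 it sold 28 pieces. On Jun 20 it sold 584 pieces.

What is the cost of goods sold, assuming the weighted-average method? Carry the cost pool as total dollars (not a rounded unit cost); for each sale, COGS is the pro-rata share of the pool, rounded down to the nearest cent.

COGS = $14,639.16

After Jun 1: 260 on hand, pool $2,600.00 (≈ $10.0000 each)
After Jun 5: 466 on hand, pool $4,866.00 (≈ $10.4421 each)
After Jun 7: 623 on hand, pool $6,750.00 (≈ $10.8347 each)
After Jun 10: 921 on hand, pool $10,922.00 (≈ $11.8588 each)
After Jun 14: 1232 on hand, pool $14,654.00 (≈ $11.8945 each)
Jun 15, sell 611: 611/1232 × $14,654.00 → $7,267.52
After Jun 16: 719 on hand, pool $8,660.48 (≈ $12.0452 each)
Jun 18, sell 28: 28/719 × $8,660.48 → $337.26
Jun 20, sell 584: 584/691 × $8,323.22 → $7,034.38
Total COGS = $7,267.52 + $337.26 + $7,034.38 = $14,639.16
Ending inventory (cost pool remaining) = $1,288.84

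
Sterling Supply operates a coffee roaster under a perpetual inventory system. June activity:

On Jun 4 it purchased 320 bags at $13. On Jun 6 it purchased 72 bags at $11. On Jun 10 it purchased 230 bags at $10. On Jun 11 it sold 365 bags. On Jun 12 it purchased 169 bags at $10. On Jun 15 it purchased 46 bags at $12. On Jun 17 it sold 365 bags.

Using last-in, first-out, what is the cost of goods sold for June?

COGS = $8,103

Jun 11, 365 sold [LIFO — newest first]: 230 @ $10 + 72 @ $11 + 63 @ $13 = $3,911
Jun 17, 365 sold [LIFO — newest first]: 46 @ $12 + 169 @ $10 + 150 @ $13 = $4,192
Total COGS = $3,911 + $4,192 = $8,103
Ending inventory: 107 @ $13 = $1,391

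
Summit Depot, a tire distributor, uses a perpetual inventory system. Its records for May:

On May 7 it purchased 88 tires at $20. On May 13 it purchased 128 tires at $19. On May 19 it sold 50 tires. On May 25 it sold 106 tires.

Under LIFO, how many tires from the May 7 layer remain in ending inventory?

60

May 19, 50 sold [LIFO — newest first]: 50 @ $19 = $950
May 25, 106 sold [LIFO — newest first]: 78 @ $19 + 28 @ $20 = $2,042
Total COGS = $950 + $2,042 = $2,992
Ending inventory: 60 @ $20 = $1,200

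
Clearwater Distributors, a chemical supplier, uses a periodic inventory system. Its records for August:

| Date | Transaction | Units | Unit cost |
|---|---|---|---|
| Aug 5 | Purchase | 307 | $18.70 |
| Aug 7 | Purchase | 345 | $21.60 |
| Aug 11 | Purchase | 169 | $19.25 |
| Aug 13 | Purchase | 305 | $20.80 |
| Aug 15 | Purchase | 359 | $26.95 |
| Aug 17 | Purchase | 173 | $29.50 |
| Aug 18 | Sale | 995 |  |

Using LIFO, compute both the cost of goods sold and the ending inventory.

COGS = $24,164.05; ending inventory = $13,404.65

Aug 18, 995 sold [LIFO — newest first]: 173 @ $29.50 + 359 @ $26.95 + 305 @ $20.80 + 158 @ $19.25 = $24,164.05
Ending inventory: 307 @ $18.70 + 345 @ $21.60 + 11 @ $19.25 = $13,404.65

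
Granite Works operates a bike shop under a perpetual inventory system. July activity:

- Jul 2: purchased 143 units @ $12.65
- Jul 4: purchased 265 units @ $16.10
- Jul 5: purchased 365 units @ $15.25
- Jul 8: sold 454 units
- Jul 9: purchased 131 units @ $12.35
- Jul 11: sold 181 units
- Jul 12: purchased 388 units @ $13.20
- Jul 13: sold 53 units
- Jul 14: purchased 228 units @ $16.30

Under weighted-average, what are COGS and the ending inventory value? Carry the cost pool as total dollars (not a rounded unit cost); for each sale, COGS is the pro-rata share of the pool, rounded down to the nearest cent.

COGS = $10,143.38; ending inventory = $11,954.17

After Jul 2: 143 on hand, pool $1,808.95 (≈ $12.6500 each)
After Jul 4: 408 on hand, pool $6,075.45 (≈ $14.8908 each)
After Jul 5: 773 on hand, pool $11,641.70 (≈ $15.0604 each)
Jul 8, sell 454: 454/773 × $11,641.70 → $6,837.42
After Jul 9: 450 on hand, pool $6,422.13 (≈ $14.2714 each)
Jul 11, sell 181: 181/450 × $6,422.13 → $2,583.12
After Jul 12: 657 on hand, pool $8,960.61 (≈ $13.6387 each)
Jul 13, sell 53: 53/657 × $8,960.61 → $722.84
After Jul 14: 832 on hand, pool $11,954.17 (≈ $14.3680 each)
Total COGS = $6,837.42 + $2,583.12 + $722.84 = $10,143.38
Ending inventory (cost pool remaining) = $11,954.17
Check: goods available $22,097.55 = COGS $10,143.38 + ending $11,954.17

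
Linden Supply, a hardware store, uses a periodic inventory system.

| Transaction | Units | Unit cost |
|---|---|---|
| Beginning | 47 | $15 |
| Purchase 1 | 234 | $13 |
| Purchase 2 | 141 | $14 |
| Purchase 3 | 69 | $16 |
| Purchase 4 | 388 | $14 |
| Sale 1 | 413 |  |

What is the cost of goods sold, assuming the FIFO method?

COGS = $5,595

Sale 1 (413) [FIFO — oldest first]: 47 @ $15 + 234 @ $13 + 132 @ $14 = $5,595
Ending inventory: 9 @ $14 + 69 @ $16 + 388 @ $14 = $6,662
Check: goods available $12,257 = COGS $5,595 + ending $6,662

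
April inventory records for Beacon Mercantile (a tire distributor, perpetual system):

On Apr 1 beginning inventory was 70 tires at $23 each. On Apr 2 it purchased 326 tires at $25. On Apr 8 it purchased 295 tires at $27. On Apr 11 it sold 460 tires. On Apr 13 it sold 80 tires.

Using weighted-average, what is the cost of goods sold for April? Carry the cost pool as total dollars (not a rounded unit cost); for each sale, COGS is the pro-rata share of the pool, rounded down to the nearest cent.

After Apr 1: 70 on hand, pool $1,610.00 (≈ $23.0000 each)
After Apr 2: 396 on hand, pool $9,760.00 (≈ $24.6465 each)
After Apr 8: 691 on hand, pool $17,725.00 (≈ $25.6512 each)
Apr 11, sell 460: 460/691 × $17,725.00 → $11,799.56
Apr 13, sell 80: 80/231 × $5,925.44 → $2,052.10
Total COGS = $11,799.56 + $2,052.10 = $13,851.66
Ending inventory (cost pool remaining) = $3,873.34
Check: goods available $17,725.00 = COGS $13,851.66 + ending $3,873.34

COGS = $13,851.66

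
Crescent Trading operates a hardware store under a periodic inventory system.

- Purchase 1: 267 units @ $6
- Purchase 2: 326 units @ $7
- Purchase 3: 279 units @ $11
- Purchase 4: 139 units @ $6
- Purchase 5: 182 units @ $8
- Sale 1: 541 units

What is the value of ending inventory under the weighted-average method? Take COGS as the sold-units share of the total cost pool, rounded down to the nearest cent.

Sale 1, sell 541: 541/1193 × $9,243.00 → $4,191.50
Ending inventory (cost pool remaining) = $5,051.50
Check: goods available $9,243.00 = COGS $4,191.50 + ending $5,051.50

Ending inventory = $5,051.50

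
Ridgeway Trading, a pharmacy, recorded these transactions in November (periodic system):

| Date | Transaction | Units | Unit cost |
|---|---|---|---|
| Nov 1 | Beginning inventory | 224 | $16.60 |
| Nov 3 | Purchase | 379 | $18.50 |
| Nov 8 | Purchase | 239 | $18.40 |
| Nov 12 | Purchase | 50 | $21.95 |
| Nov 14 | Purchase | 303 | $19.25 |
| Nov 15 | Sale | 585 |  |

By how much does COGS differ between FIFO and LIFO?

FIFO COGS: 224 @ $16.60 + 361 @ $18.50 = $10,396.90
LIFO COGS: 303 @ $19.25 + 50 @ $21.95 + 232 @ $18.40 = $11,199.05
Difference = |$10,396.90 − $11,199.05| = $802.15

$802.15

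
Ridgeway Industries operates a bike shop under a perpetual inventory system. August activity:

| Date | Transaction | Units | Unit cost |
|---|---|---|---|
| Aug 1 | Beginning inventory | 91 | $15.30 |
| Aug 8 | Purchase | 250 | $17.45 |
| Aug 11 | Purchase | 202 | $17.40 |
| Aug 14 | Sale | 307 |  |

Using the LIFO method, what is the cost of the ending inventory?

Aug 14, 307 sold [LIFO — newest first]: 202 @ $17.40 + 105 @ $17.45 = $5,347.05
Ending inventory: 91 @ $15.30 + 145 @ $17.45 = $3,922.55

Ending inventory = $3,922.55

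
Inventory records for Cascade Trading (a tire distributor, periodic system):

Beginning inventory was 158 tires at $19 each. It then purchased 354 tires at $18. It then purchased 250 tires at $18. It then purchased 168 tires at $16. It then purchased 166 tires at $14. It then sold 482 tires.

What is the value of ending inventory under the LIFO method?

Ending inventory = $11,210

Sale 1 (482) [LIFO — newest first]: 166 @ $14 + 168 @ $16 + 148 @ $18 = $7,676
Ending inventory: 158 @ $19 + 354 @ $18 + 102 @ $18 = $11,210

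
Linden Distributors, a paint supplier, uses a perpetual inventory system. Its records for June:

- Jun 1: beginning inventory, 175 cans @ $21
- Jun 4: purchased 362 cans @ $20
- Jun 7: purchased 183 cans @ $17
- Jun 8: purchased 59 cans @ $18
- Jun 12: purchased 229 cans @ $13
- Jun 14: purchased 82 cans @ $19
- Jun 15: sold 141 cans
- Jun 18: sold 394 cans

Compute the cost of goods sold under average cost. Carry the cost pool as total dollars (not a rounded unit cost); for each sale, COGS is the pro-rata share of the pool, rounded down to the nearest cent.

After Jun 1: 175 on hand, pool $3,675.00 (≈ $21.0000 each)
After Jun 4: 537 on hand, pool $10,915.00 (≈ $20.3259 each)
After Jun 7: 720 on hand, pool $14,026.00 (≈ $19.4806 each)
After Jun 8: 779 on hand, pool $15,088.00 (≈ $19.3684 each)
After Jun 12: 1008 on hand, pool $18,065.00 (≈ $17.9216 each)
After Jun 14: 1090 on hand, pool $19,623.00 (≈ $18.0028 each)
Jun 15, sell 141: 141/1090 × $19,623.00 → $2,538.38
Jun 18, sell 394: 394/949 × $17,084.62 → $7,093.08
Total COGS = $2,538.38 + $7,093.08 = $9,631.46
Ending inventory (cost pool remaining) = $9,991.54

COGS = $9,631.46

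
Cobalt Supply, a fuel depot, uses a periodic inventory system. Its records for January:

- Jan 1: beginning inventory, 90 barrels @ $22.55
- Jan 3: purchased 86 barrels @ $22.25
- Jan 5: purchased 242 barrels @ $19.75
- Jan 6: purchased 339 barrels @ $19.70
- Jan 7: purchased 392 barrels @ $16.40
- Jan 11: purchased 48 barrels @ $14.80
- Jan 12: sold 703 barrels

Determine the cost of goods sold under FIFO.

Jan 12, 703 sold [FIFO — oldest first]: 90 @ $22.55 + 86 @ $22.25 + 242 @ $19.75 + 285 @ $19.70 = $14,337.00
Ending inventory: 54 @ $19.70 + 392 @ $16.40 + 48 @ $14.80 = $8,203.00

COGS = $14,337.00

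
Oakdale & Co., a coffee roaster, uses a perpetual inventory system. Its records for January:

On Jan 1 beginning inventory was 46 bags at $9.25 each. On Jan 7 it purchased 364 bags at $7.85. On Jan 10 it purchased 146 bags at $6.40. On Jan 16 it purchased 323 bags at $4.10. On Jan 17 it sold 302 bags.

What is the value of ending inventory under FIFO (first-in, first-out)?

Jan 17, 302 sold [FIFO — oldest first]: 46 @ $9.25 + 256 @ $7.85 = $2,435.10
Ending inventory: 108 @ $7.85 + 146 @ $6.40 + 323 @ $4.10 = $3,106.50

Ending inventory = $3,106.50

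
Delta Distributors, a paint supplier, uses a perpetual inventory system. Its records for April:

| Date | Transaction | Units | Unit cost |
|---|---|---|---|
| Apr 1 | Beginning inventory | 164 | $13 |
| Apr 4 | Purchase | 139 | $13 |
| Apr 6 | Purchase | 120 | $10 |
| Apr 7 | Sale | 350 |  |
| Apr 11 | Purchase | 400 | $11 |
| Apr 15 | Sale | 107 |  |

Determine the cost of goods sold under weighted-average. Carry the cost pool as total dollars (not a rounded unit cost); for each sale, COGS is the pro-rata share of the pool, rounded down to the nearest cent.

COGS = $5,448.09

After Apr 1: 164 on hand, pool $2,132.00 (≈ $13.0000 each)
After Apr 4: 303 on hand, pool $3,939.00 (≈ $13.0000 each)
After Apr 6: 423 on hand, pool $5,139.00 (≈ $12.1489 each)
Apr 7, sell 350: 350/423 × $5,139.00 → $4,252.12
After Apr 11: 473 on hand, pool $5,286.88 (≈ $11.1773 each)
Apr 15, sell 107: 107/473 × $5,286.88 → $1,195.97
Total COGS = $4,252.12 + $1,195.97 = $5,448.09
Ending inventory (cost pool remaining) = $4,090.91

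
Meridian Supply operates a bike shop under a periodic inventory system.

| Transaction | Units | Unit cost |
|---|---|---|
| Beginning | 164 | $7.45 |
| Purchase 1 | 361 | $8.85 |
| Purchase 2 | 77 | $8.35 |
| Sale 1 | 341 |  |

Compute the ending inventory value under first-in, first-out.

Ending inventory = $2,271.35

Sale 1 (341) [FIFO — oldest first]: 164 @ $7.45 + 177 @ $8.85 = $2,788.25
Ending inventory: 184 @ $8.85 + 77 @ $8.35 = $2,271.35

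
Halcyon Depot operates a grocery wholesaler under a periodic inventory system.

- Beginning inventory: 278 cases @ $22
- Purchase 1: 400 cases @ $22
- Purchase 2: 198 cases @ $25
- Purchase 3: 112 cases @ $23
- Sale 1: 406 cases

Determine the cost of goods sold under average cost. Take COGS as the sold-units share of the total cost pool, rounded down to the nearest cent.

COGS = $9,222.11

Sale 1, sell 406: 406/988 × $22,442.00 → $9,222.11
Ending inventory (cost pool remaining) = $13,219.89
Check: goods available $22,442.00 = COGS $9,222.11 + ending $13,219.89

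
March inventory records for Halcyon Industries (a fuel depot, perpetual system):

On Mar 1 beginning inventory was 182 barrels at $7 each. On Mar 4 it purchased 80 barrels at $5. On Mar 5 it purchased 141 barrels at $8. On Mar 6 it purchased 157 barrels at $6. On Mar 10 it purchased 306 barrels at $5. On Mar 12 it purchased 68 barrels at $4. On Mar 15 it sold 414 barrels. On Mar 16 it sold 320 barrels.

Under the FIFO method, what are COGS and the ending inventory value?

COGS = $4,614; ending inventory = $932

Mar 15, 414 sold [FIFO — oldest first]: 182 @ $7 + 80 @ $5 + 141 @ $8 + 11 @ $6 = $2,868
Mar 16, 320 sold [FIFO — oldest first]: 146 @ $6 + 174 @ $5 = $1,746
Total COGS = $2,868 + $1,746 = $4,614
Ending inventory: 132 @ $5 + 68 @ $4 = $932
Check: goods available $5,546 = COGS $4,614 + ending $932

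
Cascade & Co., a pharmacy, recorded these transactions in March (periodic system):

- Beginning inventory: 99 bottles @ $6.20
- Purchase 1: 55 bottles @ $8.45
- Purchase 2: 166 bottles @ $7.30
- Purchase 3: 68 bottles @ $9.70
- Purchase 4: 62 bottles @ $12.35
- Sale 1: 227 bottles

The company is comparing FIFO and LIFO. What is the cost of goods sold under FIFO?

COGS = $1,611.45

FIFO COGS: 99 @ $6.20 + 55 @ $8.45 + 73 @ $7.30 = $1,611.45
LIFO COGS: 62 @ $12.35 + 68 @ $9.70 + 97 @ $7.30 = $2,133.40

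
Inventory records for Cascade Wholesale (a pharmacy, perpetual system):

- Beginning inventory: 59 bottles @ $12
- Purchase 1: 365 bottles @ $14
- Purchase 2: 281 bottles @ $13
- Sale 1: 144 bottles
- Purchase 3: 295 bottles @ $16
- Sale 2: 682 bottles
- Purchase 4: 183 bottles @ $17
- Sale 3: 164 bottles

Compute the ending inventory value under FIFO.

Ending inventory = $3,271

Sale 1 (144) [FIFO — oldest first]: 59 @ $12 + 85 @ $14 = $1,898
Sale 2 (682) [FIFO — oldest first]: 280 @ $14 + 281 @ $13 + 121 @ $16 = $9,509
Sale 3 (164) [FIFO — oldest first]: 164 @ $16 = $2,624
Total COGS = $1,898 + $9,509 + $2,624 = $14,031
Ending inventory: 10 @ $16 + 183 @ $17 = $3,271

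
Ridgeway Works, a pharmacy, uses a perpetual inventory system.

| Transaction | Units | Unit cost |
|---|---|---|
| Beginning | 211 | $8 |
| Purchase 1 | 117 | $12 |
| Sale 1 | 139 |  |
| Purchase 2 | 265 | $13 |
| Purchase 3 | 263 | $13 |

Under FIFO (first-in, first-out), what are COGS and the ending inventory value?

Sale 1 (139) [FIFO — oldest first]: 139 @ $8 = $1,112
Ending inventory: 72 @ $8 + 117 @ $12 + 265 @ $13 + 263 @ $13 = $8,844

COGS = $1,112; ending inventory = $8,844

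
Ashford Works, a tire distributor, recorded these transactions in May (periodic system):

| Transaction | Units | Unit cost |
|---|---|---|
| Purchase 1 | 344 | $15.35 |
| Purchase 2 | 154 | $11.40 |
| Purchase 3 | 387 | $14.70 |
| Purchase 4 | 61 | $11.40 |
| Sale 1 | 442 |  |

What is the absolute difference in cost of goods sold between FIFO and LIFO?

FIFO COGS: 344 @ $15.35 + 98 @ $11.40 = $6,397.60
LIFO COGS: 61 @ $11.40 + 381 @ $14.70 = $6,296.10
Difference = |$6,397.60 − $6,296.10| = $101.50

$101.50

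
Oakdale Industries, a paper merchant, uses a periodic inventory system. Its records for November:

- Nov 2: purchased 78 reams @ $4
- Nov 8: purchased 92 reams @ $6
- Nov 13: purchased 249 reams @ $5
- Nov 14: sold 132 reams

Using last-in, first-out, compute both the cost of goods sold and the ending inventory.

Nov 14, 132 sold [LIFO — newest first]: 132 @ $5 = $660
Ending inventory: 78 @ $4 + 92 @ $6 + 117 @ $5 = $1,449
Check: goods available $2,109 = COGS $660 + ending $1,449

COGS = $660; ending inventory = $1,449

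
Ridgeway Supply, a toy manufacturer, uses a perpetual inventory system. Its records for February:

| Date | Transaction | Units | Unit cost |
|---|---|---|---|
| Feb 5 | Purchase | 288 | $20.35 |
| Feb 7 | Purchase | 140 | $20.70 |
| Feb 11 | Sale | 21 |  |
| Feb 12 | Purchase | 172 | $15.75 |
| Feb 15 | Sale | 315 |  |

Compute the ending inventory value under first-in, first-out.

Feb 11, 21 sold [FIFO — oldest first]: 21 @ $20.35 = $427.35
Feb 15, 315 sold [FIFO — oldest first]: 267 @ $20.35 + 48 @ $20.70 = $6,427.05
Total COGS = $427.35 + $6,427.05 = $6,854.40
Ending inventory: 92 @ $20.70 + 172 @ $15.75 = $4,613.40
Check: goods available $11,467.80 = COGS $6,854.40 + ending $4,613.40

Ending inventory = $4,613.40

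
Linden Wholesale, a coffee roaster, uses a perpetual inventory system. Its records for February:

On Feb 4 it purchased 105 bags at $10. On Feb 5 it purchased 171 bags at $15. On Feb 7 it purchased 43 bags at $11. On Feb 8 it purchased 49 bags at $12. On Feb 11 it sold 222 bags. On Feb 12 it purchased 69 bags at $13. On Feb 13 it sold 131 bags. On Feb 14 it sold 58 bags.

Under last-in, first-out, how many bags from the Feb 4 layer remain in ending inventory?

26

Feb 11, 222 sold [LIFO — newest first]: 49 @ $12 + 43 @ $11 + 130 @ $15 = $3,011
Feb 13, 131 sold [LIFO — newest first]: 69 @ $13 + 41 @ $15 + 21 @ $10 = $1,722
Feb 14, 58 sold [LIFO — newest first]: 58 @ $10 = $580
Total COGS = $3,011 + $1,722 + $580 = $5,313
Ending inventory: 26 @ $10 = $260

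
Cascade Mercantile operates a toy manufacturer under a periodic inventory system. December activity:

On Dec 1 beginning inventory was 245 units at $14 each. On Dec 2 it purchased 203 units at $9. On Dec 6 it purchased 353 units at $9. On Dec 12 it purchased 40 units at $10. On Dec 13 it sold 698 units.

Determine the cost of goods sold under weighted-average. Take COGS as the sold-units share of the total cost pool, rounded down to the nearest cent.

Dec 13, sell 698: 698/841 × $8,834.00 → $7,331.90
Ending inventory (cost pool remaining) = $1,502.10

COGS = $7,331.90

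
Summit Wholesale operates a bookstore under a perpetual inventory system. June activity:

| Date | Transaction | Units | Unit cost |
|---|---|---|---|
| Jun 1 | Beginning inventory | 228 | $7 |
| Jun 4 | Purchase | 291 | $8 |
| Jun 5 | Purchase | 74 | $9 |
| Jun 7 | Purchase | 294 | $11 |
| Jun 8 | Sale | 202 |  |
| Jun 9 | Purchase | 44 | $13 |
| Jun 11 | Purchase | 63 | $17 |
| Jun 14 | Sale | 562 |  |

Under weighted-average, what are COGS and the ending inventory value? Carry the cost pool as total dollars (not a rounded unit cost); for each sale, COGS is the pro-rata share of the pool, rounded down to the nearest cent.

COGS = $7,235.18; ending inventory = $2,231.82

After Jun 1: 228 on hand, pool $1,596.00 (≈ $7.0000 each)
After Jun 4: 519 on hand, pool $3,924.00 (≈ $7.5607 each)
After Jun 5: 593 on hand, pool $4,590.00 (≈ $7.7403 each)
After Jun 7: 887 on hand, pool $7,824.00 (≈ $8.8207 each)
Jun 8, sell 202: 202/887 × $7,824.00 → $1,781.79
After Jun 9: 729 on hand, pool $6,614.21 (≈ $9.0730 each)
After Jun 11: 792 on hand, pool $7,685.21 (≈ $9.7035 each)
Jun 14, sell 562: 562/792 × $7,685.21 → $5,453.39
Total COGS = $1,781.79 + $5,453.39 = $7,235.18
Ending inventory (cost pool remaining) = $2,231.82
Check: goods available $9,467.00 = COGS $7,235.18 + ending $2,231.82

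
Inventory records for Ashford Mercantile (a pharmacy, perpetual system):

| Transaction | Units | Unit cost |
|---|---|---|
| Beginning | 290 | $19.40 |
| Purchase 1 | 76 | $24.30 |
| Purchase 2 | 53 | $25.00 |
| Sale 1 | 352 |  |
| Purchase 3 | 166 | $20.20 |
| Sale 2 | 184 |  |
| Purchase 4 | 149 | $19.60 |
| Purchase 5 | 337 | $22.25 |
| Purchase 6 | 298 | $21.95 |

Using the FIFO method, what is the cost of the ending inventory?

Sale 1 (352) [FIFO — oldest first]: 290 @ $19.40 + 62 @ $24.30 = $7,132.60
Sale 2 (184) [FIFO — oldest first]: 14 @ $24.30 + 53 @ $25.00 + 117 @ $20.20 = $4,028.60
Total COGS = $7,132.60 + $4,028.60 = $11,161.20
Ending inventory: 49 @ $20.20 + 149 @ $19.60 + 337 @ $22.25 + 298 @ $21.95 = $17,949.55
Check: goods available $29,110.75 = COGS $11,161.20 + ending $17,949.55

Ending inventory = $17,949.55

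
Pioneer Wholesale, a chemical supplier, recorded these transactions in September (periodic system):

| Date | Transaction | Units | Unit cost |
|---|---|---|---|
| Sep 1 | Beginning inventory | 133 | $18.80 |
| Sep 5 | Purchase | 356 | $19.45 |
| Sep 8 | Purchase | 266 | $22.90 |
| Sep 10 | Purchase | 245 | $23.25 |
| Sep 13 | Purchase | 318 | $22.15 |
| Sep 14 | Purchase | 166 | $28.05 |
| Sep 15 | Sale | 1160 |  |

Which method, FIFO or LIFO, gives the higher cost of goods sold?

FIFO COGS: 133 @ $18.80 + 356 @ $19.45 + 266 @ $22.90 + 245 @ $23.25 + 160 @ $22.15 = $24,756.25
LIFO COGS: 166 @ $28.05 + 318 @ $22.15 + 245 @ $23.25 + 266 @ $22.90 + 165 @ $19.45 = $26,696.90

LIFO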